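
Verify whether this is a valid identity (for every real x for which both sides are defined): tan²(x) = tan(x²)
Claim: tan²(x) = tan(x²).
Test a specific point where both sides are defined: x = 3π/4.
LHS = tan²(x) ≈ 1.0000
RHS = tan(x²) ≈ -0.8977
Since 1.0000 ≠ -0.8977, the equation fails at this point, so it cannot hold for every real x for which both sides are defined.
tan²(x) means (tan x)², squaring the output; tan(x²) squares the input. These are different functions.

Conclusion: No, this is NOT an identity.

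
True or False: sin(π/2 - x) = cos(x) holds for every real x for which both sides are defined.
Claim: sin(π/2 - x) = cos(x).
Reasoning: Use sin(u - v) = sin(u)cos(v) - cos(u)sin(v) with u = π/2, v = x: sin(π/2)cos(x) - cos(π/2)sin(x) = 1·cos(x) - 0·sin(x) = cos(x).
So the two sides agree for every real x for which both sides are defined.

Conclusion: True.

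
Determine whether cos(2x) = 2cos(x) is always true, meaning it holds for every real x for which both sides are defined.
Claim: cos(2x) = 2cos(x).
Test a specific point where both sides are defined: x = -π/4.
LHS = cos(2x) ≈ 0.0000
RHS = 2cos(x) ≈ 1.4142
Since 0.0000 ≠ 1.4142, the equation fails at this point, so it cannot hold for every real x for which both sides are defined.
The correct double-angle formula is cos(2x) = cos²x - sin²x.

Conclusion: No, this is NOT an identity.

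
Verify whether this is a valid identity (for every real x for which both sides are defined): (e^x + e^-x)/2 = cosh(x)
Claim: (e^x + e^-x)/2 = cosh(x).
Reasoning: This is exactly the definition of the hyperbolic cosine: cosh(x) := (e^x + e^-x)/2.
So the two sides agree for every real x for which both sides are defined.

Conclusion: Yes, this is an identity.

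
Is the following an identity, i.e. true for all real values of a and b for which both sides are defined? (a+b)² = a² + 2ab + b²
Yes, this is an identity.

Claim: (a+b)² = a² + 2ab + b².
Reasoning: Expand: (a+b)² = (a+b)(a+b) = a·a + a·b + b·a + b·b = a² + 2ab + b².
So the two sides agree for all real values of a and b for which both sides are defined.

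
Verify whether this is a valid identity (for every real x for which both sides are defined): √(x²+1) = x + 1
Claim: √(x²+1) = x + 1.
Test a specific point where both sides are defined: x = 5.
LHS = √(x²+1) ≈ 5.0990
RHS = x + 1 ≈ 6.0000
Since 5.0990 ≠ 6.0000, the equation fails at this point, so it cannot hold for every real x for which both sides are defined.
(x+1)² = x² + 2x + 1 ≠ x² + 1 unless x = 0.

Conclusion: No, this is NOT an identity.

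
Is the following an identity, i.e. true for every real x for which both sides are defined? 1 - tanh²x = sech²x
Claim: 1 - tanh²x = sech²x.
Reasoning: Divide cosh²x - sinh²x = 1 through by cosh²x (never zero): 1 - tanh²x = 1/cosh²x = sech²x.
So the two sides agree for every real x for which both sides are defined.

Conclusion: Yes, this is an identity.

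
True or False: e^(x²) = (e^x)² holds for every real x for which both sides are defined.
False.

Claim: e^(x²) = (e^x)².
Test a specific point where both sides are defined: x = -1.
LHS = e^(x²) ≈ 2.7183
RHS = (e^x)² ≈ 0.1353
Since 2.7183 ≠ 0.1353, the equation fails at this point, so it cannot hold for every real x for which both sides are defined.
(e^x)² = e^(2x), and 2x ≠ x² in general.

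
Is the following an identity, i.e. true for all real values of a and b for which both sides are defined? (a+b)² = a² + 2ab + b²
Claim: (a+b)² = a² + 2ab + b².
Reasoning: Expand: (a+b)² = (a+b)(a+b) = a·a + a·b + b·a + b·b = a² + 2ab + b².
So the two sides agree for all real values of a and b for which both sides are defined.

Conclusion: Yes, this is an identity.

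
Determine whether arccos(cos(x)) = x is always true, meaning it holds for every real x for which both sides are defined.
Claim: arccos(cos(x)) = x.
Test a specific point where both sides are defined: x = -π/3.
LHS = arccos(cos(x)) ≈ 1.0472
RHS = x ≈ -1.0472
Since 1.0472 ≠ -1.0472, the equation fails at this point, so it cannot hold for every real x for which both sides are defined.
arccos only returns values in [0, π], so arccos(cos(x)) = x holds only for x in that interval, not for all real x.

Conclusion: No, this is NOT an identity.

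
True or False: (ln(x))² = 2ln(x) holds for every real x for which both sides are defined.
False.

Claim: (ln(x))² = 2ln(x).
Test a specific point where both sides are defined: x = 3.
LHS = (ln(x))² ≈ 1.2069
RHS = 2ln(x) ≈ 2.1972
Since 1.2069 ≠ 2.1972, the equation fails at this point, so it cannot hold for every real x for which both sides are defined.
2ln(x) equals ln(x²), which is not the same as (ln x)².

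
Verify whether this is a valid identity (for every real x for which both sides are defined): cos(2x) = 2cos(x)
No, this is NOT an identity.

Claim: cos(2x) = 2cos(x).
Test a specific point where both sides are defined: x = 3π/4.
LHS = cos(2x) ≈ 0.0000
RHS = 2cos(x) ≈ -1.4142
Since 0.0000 ≠ -1.4142, the equation fails at this point, so it cannot hold for every real x for which both sides are defined.
The correct double-angle formula is cos(2x) = cos²x - sin²x.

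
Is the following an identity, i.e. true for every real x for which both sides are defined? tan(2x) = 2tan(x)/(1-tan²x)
Claim: tan(2x) = 2tan(x)/(1-tan²x).
Reasoning: tan(2x) = sin(2x)/cos(2x) = 2sin(x)cos(x) / (cos²x - sin²x). Divide numerator and denominator by cos²x: 2tan(x) / (1 - tan²x).
So the two sides agree for every real x for which both sides are defined.

Conclusion: Yes, this is an identity.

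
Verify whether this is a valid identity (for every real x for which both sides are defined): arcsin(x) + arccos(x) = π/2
Yes, this is an identity.

Claim: arcsin(x) + arccos(x) = π/2.
Reasoning: Both sides are defined for -1 ≤ x ≤ 1. Let θ = arcsin(x), so sin θ = x and θ ∈ [-π/2, π/2]. Then cos(π/2 - θ) = sin θ = x and π/2 - θ ∈ [0, π], which is exactly the range of arccos, so arccos(x) = π/2 - θ. Adding: arcsin(x) + arccos(x) = θ + (π/2 - θ) = π/2.
So the two sides agree for every real x for which both sides are defined.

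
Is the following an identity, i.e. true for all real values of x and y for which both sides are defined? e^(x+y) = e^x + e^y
No, this is NOT an identity.

Claim: e^(x+y) = e^x + e^y.
Test a specific point where both sides are defined: x = 1, y = -1.
LHS = e^(x+y) ≈ 1.0000
RHS = e^x + e^y ≈ 3.0862
Since 1.0000 ≠ 3.0862, the equation fails at this point, so it cannot hold for all real values of x and y for which both sides are defined.
The correct rule is e^(x+y) = e^x · e^y (a product, not a sum).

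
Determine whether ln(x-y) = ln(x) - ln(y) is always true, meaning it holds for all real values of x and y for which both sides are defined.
Claim: ln(x-y) = ln(x) - ln(y).
Test a specific point where both sides are defined: x = 4, y = 3/2.
LHS = ln(x-y) ≈ 0.9163
RHS = ln(x) - ln(y) ≈ 0.9808
Since 0.9163 ≠ 0.9808, the equation fails at this point, so it cannot hold for all real values of x and y for which both sides are defined.
ln(x) - ln(y) = ln(x/y), not ln(x-y).

Conclusion: No, this is NOT an identity.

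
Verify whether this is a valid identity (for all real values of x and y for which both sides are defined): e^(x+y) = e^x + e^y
Claim: e^(x+y) = e^x + e^y.
Test a specific point where both sides are defined: x = 3/2, y = -1.
LHS = e^(x+y) ≈ 1.6487
RHS = e^x + e^y ≈ 4.8496
Since 1.6487 ≠ 4.8496, the equation fails at this point, so it cannot hold for all real values of x and y for which both sides are defined.
The correct rule is e^(x+y) = e^x · e^y (a product, not a sum).

Conclusion: No, this is NOT an identity.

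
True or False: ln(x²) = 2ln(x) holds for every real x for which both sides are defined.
True.

Claim: ln(x²) = 2ln(x).
Reasoning: The right side requires x > 0. For x > 0, x² = (e^(ln x))² = e^(2ln x), so ln(x²) = 2ln(x). (For x < 0 the right side is undefined, so those values are outside the claim.)
So the two sides agree for every real x for which both sides are defined.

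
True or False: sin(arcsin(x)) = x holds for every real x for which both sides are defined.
True.

Claim: sin(arcsin(x)) = x.
Reasoning: For -1 ≤ x ≤ 1 (where arcsin is defined), arcsin(x) is by definition an angle whose sine equals x. Taking the sine of that angle returns x. (Note the other order, arcsin(sin x) = x, is NOT an identity.)
So the two sides agree for every real x for which both sides are defined.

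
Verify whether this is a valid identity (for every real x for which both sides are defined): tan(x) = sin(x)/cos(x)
Yes, this is an identity.

Claim: tan(x) = sin(x)/cos(x).
Reasoning: For an angle x whose terminal point on the unit circle is (cos x, sin x), tan(x) is defined as the ratio (second coordinate)/(first coordinate) = sin(x)/cos(x), wherever cos(x) ≠ 0.
So the two sides agree for every real x for which both sides are defined.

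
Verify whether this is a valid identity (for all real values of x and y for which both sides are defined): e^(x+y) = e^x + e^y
Claim: e^(x+y) = e^x + e^y.
Test a specific point where both sides are defined: x = 4, y = -3.
LHS = e^(x+y) ≈ 2.7183
RHS = e^x + e^y ≈ 54.6479
Since 2.7183 ≠ 54.6479, the equation fails at this point, so it cannot hold for all real values of x and y for which both sides are defined.
The correct rule is e^(x+y) = e^x · e^y (a product, not a sum).

Conclusion: No, this is NOT an identity.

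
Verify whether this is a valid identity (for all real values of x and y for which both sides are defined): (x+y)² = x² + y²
Claim: (x+y)² = x² + y².
Test a specific point where both sides are defined: x = 3/2, y = -2.
LHS = (x+y)² ≈ 0.2500
RHS = x² + y² ≈ 6.2500
Since 0.2500 ≠ 6.2500, the equation fails at this point, so it cannot hold for all real values of x and y for which both sides are defined.
The correct expansion is (x+y)² = x² + 2xy + y²; the cross term 2xy is missing.

Conclusion: No, this is NOT an identity.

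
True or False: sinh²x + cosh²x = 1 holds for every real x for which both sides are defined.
Claim: sinh²x + cosh²x = 1.
Test a specific point where both sides are defined: x = 3.
LHS = sinh²x + cosh²x ≈ 201.7156
RHS = 1 ≈ 1.0000
Since 201.7156 ≠ 1.0000, the equation fails at this point, so it cannot hold for every real x for which both sides are defined.
The correct hyperbolic identity is cosh²x - sinh²x = 1 (a difference); the sum sinh²x + cosh²x equals cosh(2x).

Conclusion: False.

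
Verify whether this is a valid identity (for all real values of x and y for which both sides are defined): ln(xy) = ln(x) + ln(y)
Yes, this is an identity.

Claim: ln(xy) = ln(x) + ln(y).
Reasoning: Both sides are simultaneously defined only when x, y > 0. Write x = e^p, y = e^q (p = ln x, q = ln y). Then xy = e^p · e^q = e^(p+q), so ln(xy) = p + q = ln(x) + ln(y).
So the two sides agree for all real values of x and y for which both sides are defined.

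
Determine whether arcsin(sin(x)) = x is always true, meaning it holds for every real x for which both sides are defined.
No, this is NOT an identity.

Claim: arcsin(sin(x)) = x.
Test a specific point where both sides are defined: x = π.
LHS = arcsin(sin(x)) ≈ 0.0000
RHS = x ≈ 3.1416
Since 0.0000 ≠ 3.1416, the equation fails at this point, so it cannot hold for every real x for which both sides are defined.
arcsin only returns values in [-π/2, π/2], so arcsin(sin(x)) = x holds only for x in that interval, not for all real x.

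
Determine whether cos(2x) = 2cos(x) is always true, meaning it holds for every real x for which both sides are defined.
Claim: cos(2x) = 2cos(x).
Test a specific point where both sides are defined: x = π/2.
LHS = cos(2x) ≈ -1.0000
RHS = 2cos(x) ≈ 0.0000
Since -1.0000 ≠ 0.0000, the equation fails at this point, so it cannot hold for every real x for which both sides are defined.
The correct double-angle formula is cos(2x) = cos²x - sin²x.

Conclusion: No, this is NOT an identity.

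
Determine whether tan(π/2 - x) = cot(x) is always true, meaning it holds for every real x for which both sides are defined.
Yes, this is an identity.

Claim: tan(π/2 - x) = cot(x).
Reasoning: tan(π/2 - x) = sin(π/2 - x)/cos(π/2 - x) = cos(x)/sin(x) = cot(x), using the cofunction identities sin(π/2 - x) = cos(x) and cos(π/2 - x) = sin(x).
So the two sides agree for every real x for which both sides are defined.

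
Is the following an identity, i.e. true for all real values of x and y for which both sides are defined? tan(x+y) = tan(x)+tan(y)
No, this is NOT an identity.

Claim: tan(x+y) = tan(x)+tan(y).
Test a specific point where both sides are defined: x = π/4, y = -π/3.
LHS = tan(x+y) ≈ -0.2679
RHS = tan(x)+tan(y) ≈ -0.7321
Since -0.2679 ≠ -0.7321, the equation fails at this point, so it cannot hold for all real values of x and y for which both sides are defined.
The correct formula is tan(x+y) = (tan(x) + tan(y))/(1 - tan(x)tan(y)).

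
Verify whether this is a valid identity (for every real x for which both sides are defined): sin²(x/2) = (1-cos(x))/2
Claim: sin²(x/2) = (1-cos(x))/2.
Reasoning: Use cos(2θ) = 1 - 2sin²θ with θ = x/2: cos(x) = 1 - 2sin²(x/2). Solving for sin²(x/2) gives (1 - cos(x))/2.
So the two sides agree for every real x for which both sides are defined.

Conclusion: Yes, this is an identity.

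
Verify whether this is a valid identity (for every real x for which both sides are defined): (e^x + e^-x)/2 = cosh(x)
Claim: (e^x + e^-x)/2 = cosh(x).
Reasoning: This is exactly the definition of the hyperbolic cosine: cosh(x) := (e^x + e^-x)/2.
So the two sides agree for every real x for which both sides are defined.

Conclusion: Yes, this is an identity.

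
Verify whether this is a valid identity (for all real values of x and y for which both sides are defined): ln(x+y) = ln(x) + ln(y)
No, this is NOT an identity.

Claim: ln(x+y) = ln(x) + ln(y).
Test a specific point where both sides are defined: x = 3/2, y = 1.
LHS = ln(x+y) ≈ 0.9163
RHS = ln(x) + ln(y) ≈ 0.4055
Since 0.9163 ≠ 0.4055, the equation fails at this point, so it cannot hold for all real values of x and y for which both sides are defined.
ln(x) + ln(y) = ln(xy), not ln(x+y).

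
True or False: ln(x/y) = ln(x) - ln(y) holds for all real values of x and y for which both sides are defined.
True.

Claim: ln(x/y) = ln(x) - ln(y).
Reasoning: Both sides are simultaneously defined only when x, y > 0. Write x = e^p, y = e^q. Then x/y = e^(p-q), so ln(x/y) = p - q = ln(x) - ln(y).
So the two sides agree for all real values of x and y for which both sides are defined.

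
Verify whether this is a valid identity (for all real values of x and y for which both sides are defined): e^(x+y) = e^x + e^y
No, this is NOT an identity.

Claim: e^(x+y) = e^x + e^y.
Test a specific point where both sides are defined: x = 4, y = -1.
LHS = e^(x+y) ≈ 20.0855
RHS = e^x + e^y ≈ 54.9660
Since 20.0855 ≠ 54.9660, the equation fails at this point, so it cannot hold for all real values of x and y for which both sides are defined.
The correct rule is e^(x+y) = e^x · e^y (a product, not a sum).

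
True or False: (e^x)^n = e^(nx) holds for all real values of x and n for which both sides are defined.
True.

Claim: (e^x)^n = e^(nx).
Reasoning: e^x is a positive real number, and for a positive base B and real exponent n, B^n = e^(n·ln B). With B = e^x, ln B = x, so (e^x)^n = e^(n·x).
So the two sides agree for all real values of x and n for which both sides are defined.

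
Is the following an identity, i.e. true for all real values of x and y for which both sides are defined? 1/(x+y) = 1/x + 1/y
Claim: 1/(x+y) = 1/x + 1/y.
Test a specific point where both sides are defined: x = -2, y = 5.
LHS = 1/(x+y) ≈ 0.3333
RHS = 1/x + 1/y ≈ -0.3000
Since 0.3333 ≠ -0.3000, the equation fails at this point, so it cannot hold for all real values of x and y for which both sides are defined.
1/x + 1/y = (x+y)/(xy), which is not 1/(x+y).

Conclusion: No, this is NOT an identity.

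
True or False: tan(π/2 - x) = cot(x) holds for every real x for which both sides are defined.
True.

Claim: tan(π/2 - x) = cot(x).
Reasoning: tan(π/2 - x) = sin(π/2 - x)/cos(π/2 - x) = cos(x)/sin(x) = cot(x), using the cofunction identities sin(π/2 - x) = cos(x) and cos(π/2 - x) = sin(x).
So the two sides agree for every real x for which both sides are defined.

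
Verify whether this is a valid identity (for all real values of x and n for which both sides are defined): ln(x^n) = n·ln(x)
Yes, this is an identity.

Claim: ln(x^n) = n·ln(x).
Reasoning: The right side requires x > 0. For x > 0, x^n = (e^(ln x))^n = e^(n·ln x), so taking ln of both sides gives ln(x^n) = n·ln(x).
So the two sides agree for all real values of x and n for which both sides are defined.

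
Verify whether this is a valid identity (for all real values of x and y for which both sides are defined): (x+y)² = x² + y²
No, this is NOT an identity.

Claim: (x+y)² = x² + y².
Test a specific point where both sides are defined: x = 3, y = 3.
LHS = (x+y)² ≈ 36.0000
RHS = x² + y² ≈ 18.0000
Since 36.0000 ≠ 18.0000, the equation fails at this point, so it cannot hold for all real values of x and y for which both sides are defined.
The correct expansion is (x+y)² = x² + 2xy + y²; the cross term 2xy is missing.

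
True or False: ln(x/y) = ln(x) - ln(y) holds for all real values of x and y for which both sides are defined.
True.

Claim: ln(x/y) = ln(x) - ln(y).
Reasoning: Both sides are simultaneously defined only when x, y > 0. Write x = e^p, y = e^q. Then x/y = e^(p-q), so ln(x/y) = p - q = ln(x) - ln(y).
So the two sides agree for all real values of x and y for which both sides are defined.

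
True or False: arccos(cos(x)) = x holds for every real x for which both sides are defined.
False.

Claim: arccos(cos(x)) = x.
Test a specific point where both sides are defined: x = -π/6.
LHS = arccos(cos(x)) ≈ 0.5236
RHS = x ≈ -0.5236
Since 0.5236 ≠ -0.5236, the equation fails at this point, so it cannot hold for every real x for which both sides are defined.
arccos only returns values in [0, π], so arccos(cos(x)) = x holds only for x in that interval, not for all real x.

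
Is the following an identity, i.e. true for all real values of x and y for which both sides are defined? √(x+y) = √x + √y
Claim: √(x+y) = √x + √y.
Test a specific point where both sides are defined: x = 1/2, y = 4.
LHS = √(x+y) ≈ 2.1213
RHS = √x + √y ≈ 2.7071
Since 2.1213 ≠ 2.7071, the equation fails at this point, so it cannot hold for all real values of x and y for which both sides are defined.
Squaring the right side gives x + 2√(xy) + y, not x + y.

Conclusion: No, this is NOT an identity.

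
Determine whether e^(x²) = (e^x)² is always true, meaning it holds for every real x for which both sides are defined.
No, this is NOT an identity.

Claim: e^(x²) = (e^x)².
Test a specific point where both sides are defined: x = 3/2.
LHS = e^(x²) ≈ 9.4877
RHS = (e^x)² ≈ 20.0855
Since 9.4877 ≠ 20.0855, the equation fails at this point, so it cannot hold for every real x for which both sides are defined.
(e^x)² = e^(2x), and 2x ≠ x² in general.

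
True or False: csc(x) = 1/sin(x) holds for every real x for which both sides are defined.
Claim: csc(x) = 1/sin(x).
Reasoning: csc(x) is by definition the reciprocal of sin(x), wherever sin(x) ≠ 0.
So the two sides agree for every real x for which both sides are defined.

Conclusion: True.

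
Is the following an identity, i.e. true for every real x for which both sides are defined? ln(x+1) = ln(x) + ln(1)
No, this is NOT an identity.

Claim: ln(x+1) = ln(x) + ln(1).
Test a specific point where both sides are defined: x = 5.
LHS = ln(x+1) ≈ 1.7918
RHS = ln(x) + ln(1) ≈ 1.6094
Since 1.7918 ≠ 1.6094, the equation fails at this point, so it cannot hold for every real x for which both sides are defined.
ln(1) = 0, so the right side is just ln(x), which differs from ln(x+1).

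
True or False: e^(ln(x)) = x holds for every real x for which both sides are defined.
True.

Claim: e^(ln(x)) = x.
Reasoning: For x > 0, ln(x) is by definition the exponent p such that e^p = x. Raising e to that exponent therefore returns x: e^(ln x) = x.
So the two sides agree for every real x for which both sides are defined.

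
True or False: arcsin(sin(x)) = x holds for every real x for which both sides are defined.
Claim: arcsin(sin(x)) = x.
Test a specific point where both sides are defined: x = 2π/3.
LHS = arcsin(sin(x)) ≈ 1.0472
RHS = x ≈ 2.0944
Since 1.0472 ≠ 2.0944, the equation fails at this point, so it cannot hold for every real x for which both sides are defined.
arcsin only returns values in [-π/2, π/2], so arcsin(sin(x)) = x holds only for x in that interval, not for all real x.

Conclusion: False.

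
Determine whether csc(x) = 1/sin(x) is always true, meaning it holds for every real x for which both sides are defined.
Yes, this is an identity.

Claim: csc(x) = 1/sin(x).
Reasoning: csc(x) is by definition the reciprocal of sin(x), wherever sin(x) ≠ 0.
So the two sides agree for every real x for which both sides are defined.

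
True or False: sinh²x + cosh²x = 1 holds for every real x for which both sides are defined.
False.

Claim: sinh²x + cosh²x = 1.
Test a specific point where both sides are defined: x = 4.
LHS = sinh²x + cosh²x ≈ 1490.4792
RHS = 1 ≈ 1.0000
Since 1490.4792 ≠ 1.0000, the equation fails at this point, so it cannot hold for every real x for which both sides are defined.
The correct hyperbolic identity is cosh²x - sinh²x = 1 (a difference); the sum sinh²x + cosh²x equals cosh(2x).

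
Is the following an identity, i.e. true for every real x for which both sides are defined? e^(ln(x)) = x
Yes, this is an identity.

Claim: e^(ln(x)) = x.
Reasoning: For x > 0, ln(x) is by definition the exponent p such that e^p = x. Raising e to that exponent therefore returns x: e^(ln x) = x.
So the two sides agree for every real x for which both sides are defined.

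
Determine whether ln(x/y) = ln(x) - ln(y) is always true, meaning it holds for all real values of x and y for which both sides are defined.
Yes, this is an identity.

Claim: ln(x/y) = ln(x) - ln(y).
Reasoning: Both sides are simultaneously defined only when x, y > 0. Write x = e^p, y = e^q. Then x/y = e^(p-q), so ln(x/y) = p - q = ln(x) - ln(y).
So the two sides agree for all real values of x and y for which both sides are defined.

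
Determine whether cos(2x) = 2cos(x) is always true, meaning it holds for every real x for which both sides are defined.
No, this is NOT an identity.

Claim: cos(2x) = 2cos(x).
Test a specific point where both sides are defined: x = π/6.
LHS = cos(2x) ≈ 0.5000
RHS = 2cos(x) ≈ 1.7321
Since 0.5000 ≠ 1.7321, the equation fails at this point, so it cannot hold for every real x for which both sides are defined.
The correct double-angle formula is cos(2x) = cos²x - sin²x.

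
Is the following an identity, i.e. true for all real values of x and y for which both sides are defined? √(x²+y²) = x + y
Claim: √(x²+y²) = x + y.
Test a specific point where both sides are defined: x = 1/2, y = 1.
LHS = √(x²+y²) ≈ 1.1180
RHS = x + y ≈ 1.5000
Since 1.1180 ≠ 1.5000, the equation fails at this point, so it cannot hold for all real values of x and y for which both sides are defined.
(x+y)² = x² + 2xy + y², not x² + y², so the square root does not split this way.

Conclusion: No, this is NOT an identity.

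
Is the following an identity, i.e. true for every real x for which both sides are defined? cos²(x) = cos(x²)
Claim: cos²(x) = cos(x²).
Test a specific point where both sides are defined: x = π/6.
LHS = cos²(x) ≈ 0.7500
RHS = cos(x²) ≈ 0.9627
Since 0.7500 ≠ 0.9627, the equation fails at this point, so it cannot hold for every real x for which both sides are defined.
cos²(x) means (cos x)², squaring the output; cos(x²) squares the input. These are different functions.

Conclusion: No, this is NOT an identity.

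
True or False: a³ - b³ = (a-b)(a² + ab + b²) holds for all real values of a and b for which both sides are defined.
True.

Claim: a³ - b³ = (a-b)(a² + ab + b²).
Reasoning: Expand the right side: (a-b)(a² + ab + b²) = a³ + a²b + ab² - a²b - ab² - b³ = a³ - b³ (the middle terms cancel in pairs).
So the two sides agree for all real values of a and b for which both sides are defined.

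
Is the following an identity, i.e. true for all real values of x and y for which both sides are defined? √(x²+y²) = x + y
Claim: √(x²+y²) = x + y.
Test a specific point where both sides are defined: x = 2, y = 5.
LHS = √(x²+y²) ≈ 5.3852
RHS = x + y ≈ 7.0000
Since 5.3852 ≠ 7.0000, the equation fails at this point, so it cannot hold for all real values of x and y for which both sides are defined.
(x+y)² = x² + 2xy + y², not x² + y², so the square root does not split this way.

Conclusion: No, this is NOT an identity.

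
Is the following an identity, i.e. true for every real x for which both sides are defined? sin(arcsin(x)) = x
Claim: sin(arcsin(x)) = x.
Reasoning: For -1 ≤ x ≤ 1 (where arcsin is defined), arcsin(x) is by definition an angle whose sine equals x. Taking the sine of that angle returns x. (Note the other order, arcsin(sin x) = x, is NOT an identity.)
So the two sides agree for every real x for which both sides are defined.

Conclusion: Yes, this is an identity.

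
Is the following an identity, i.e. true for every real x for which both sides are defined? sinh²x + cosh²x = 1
Claim: sinh²x + cosh²x = 1.
Test a specific point where both sides are defined: x = -2.
LHS = sinh²x + cosh²x ≈ 27.3082
RHS = 1 ≈ 1.0000
Since 27.3082 ≠ 1.0000, the equation fails at this point, so it cannot hold for every real x for which both sides are defined.
The correct hyperbolic identity is cosh²x - sinh²x = 1 (a difference); the sum sinh²x + cosh²x equals cosh(2x).

Conclusion: No, this is NOT an identity.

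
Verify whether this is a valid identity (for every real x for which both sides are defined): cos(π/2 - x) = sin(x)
Claim: cos(π/2 - x) = sin(x).
Reasoning: Use cos(u - v) = cos(u)cos(v) + sin(u)sin(v) with u = π/2, v = x: cos(π/2)cos(x) + sin(π/2)sin(x) = 0·cos(x) + 1·sin(x) = sin(x).
So the two sides agree for every real x for which both sides are defined.

Conclusion: Yes, this is an identity.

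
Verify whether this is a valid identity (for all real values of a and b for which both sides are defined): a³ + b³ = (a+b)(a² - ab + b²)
Yes, this is an identity.

Claim: a³ + b³ = (a+b)(a² - ab + b²).
Reasoning: Expand the right side: (a+b)(a² - ab + b²) = a³ - a²b + ab² + a²b - ab² + b³ = a³ + b³ (the middle terms cancel in pairs).
So the two sides agree for all real values of a and b for which both sides are defined.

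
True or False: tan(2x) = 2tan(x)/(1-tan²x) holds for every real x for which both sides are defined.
Claim: tan(2x) = 2tan(x)/(1-tan²x).
Reasoning: tan(2x) = sin(2x)/cos(2x) = 2sin(x)cos(x) / (cos²x - sin²x). Divide numerator and denominator by cos²x: 2tan(x) / (1 - tan²x).
So the two sides agree for every real x for which both sides are defined.

Conclusion: True.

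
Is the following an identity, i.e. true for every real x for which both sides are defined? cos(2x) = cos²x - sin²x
Claim: cos(2x) = cos²x - sin²x.
Reasoning: Put y = x in the addition formula cos(x+y) = cos(x)cos(y) - sin(x)sin(y): cos(2x) = cos²x - sin²x.
So the two sides agree for every real x for which both sides are defined.

Conclusion: Yes, this is an identity.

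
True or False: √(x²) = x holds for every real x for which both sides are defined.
False.

Claim: √(x²) = x.
Test a specific point where both sides are defined: x = -1.
LHS = √(x²) ≈ 1.0000
RHS = x ≈ -1.0000
Since 1.0000 ≠ -1.0000, the equation fails at this point, so it cannot hold for every real x for which both sides are defined.
√(x²) = |x|, which differs from x whenever x < 0 (both sides are defined for every real x).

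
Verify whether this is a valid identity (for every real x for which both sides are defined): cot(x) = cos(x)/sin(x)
Yes, this is an identity.

Claim: cot(x) = cos(x)/sin(x).
Reasoning: cot(x) is defined as 1/tan(x) = 1/(sin(x)/cos(x)) = cos(x)/sin(x), wherever sin(x) ≠ 0.
So the two sides agree for every real x for which both sides are defined.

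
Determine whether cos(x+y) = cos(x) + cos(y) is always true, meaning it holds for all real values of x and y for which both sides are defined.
Claim: cos(x+y) = cos(x) + cos(y).
Test a specific point where both sides are defined: x = 3π/4, y = 3π/4.
LHS = cos(x+y) ≈ 0.0000
RHS = cos(x) + cos(y) ≈ -1.4142
Since 0.0000 ≠ -1.4142, the equation fails at this point, so it cannot hold for all real values of x and y for which both sides are defined.
The correct expansion is cos(x+y) = cos(x)cos(y) - sin(x)sin(y); cosine is not additive.

Conclusion: No, this is NOT an identity.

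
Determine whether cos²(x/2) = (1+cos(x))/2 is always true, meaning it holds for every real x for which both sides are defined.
Claim: cos²(x/2) = (1+cos(x))/2.
Reasoning: Use cos(2θ) = 2cos²θ - 1 with θ = x/2: cos(x) = 2cos²(x/2) - 1. Solving for cos²(x/2) gives (1 + cos(x))/2.
So the two sides agree for every real x for which both sides are defined.

Conclusion: Yes, this is an identity.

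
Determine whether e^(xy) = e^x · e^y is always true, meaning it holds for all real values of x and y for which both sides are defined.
No, this is NOT an identity.

Claim: e^(xy) = e^x · e^y.
Test a specific point where both sides are defined: x = 2, y = 4.
LHS = e^(xy) ≈ 2980.9580
RHS = e^x · e^y ≈ 403.4288
Since 2980.9580 ≠ 403.4288, the equation fails at this point, so it cannot hold for all real values of x and y for which both sides are defined.
e^x · e^y = e^(x+y), not e^(xy).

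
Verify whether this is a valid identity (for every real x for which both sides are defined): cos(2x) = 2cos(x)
Claim: cos(2x) = 2cos(x).
Test a specific point where both sides are defined: x = π/4.
LHS = cos(2x) ≈ 0.0000
RHS = 2cos(x) ≈ 1.4142
Since 0.0000 ≠ 1.4142, the equation fails at this point, so it cannot hold for every real x for which both sides are defined.
The correct double-angle formula is cos(2x) = cos²x - sin²x.

Conclusion: No, this is NOT an identity.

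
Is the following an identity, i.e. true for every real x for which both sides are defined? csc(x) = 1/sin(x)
Yes, this is an identity.

Claim: csc(x) = 1/sin(x).
Reasoning: csc(x) is by definition the reciprocal of sin(x), wherever sin(x) ≠ 0.
So the two sides agree for every real x for which both sides are defined.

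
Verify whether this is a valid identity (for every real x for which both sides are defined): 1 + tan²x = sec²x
Claim: 1 + tan²x = sec²x.
Reasoning: Start from sin²x + cos²x = 1 and divide every term by cos²x (allowed wherever tan x and sec x are defined): tan²x + 1 = 1/cos²x = sec²x.
So the two sides agree for every real x for which both sides are defined.

Conclusion: Yes, this is an identity.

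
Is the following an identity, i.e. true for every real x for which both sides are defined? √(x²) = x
No, this is NOT an identity.

Claim: √(x²) = x.
Test a specific point where both sides are defined: x = -3.
LHS = √(x²) ≈ 3.0000
RHS = x ≈ -3.0000
Since 3.0000 ≠ -3.0000, the equation fails at this point, so it cannot hold for every real x for which both sides are defined.
√(x²) = |x|, which differs from x whenever x < 0 (both sides are defined for every real x).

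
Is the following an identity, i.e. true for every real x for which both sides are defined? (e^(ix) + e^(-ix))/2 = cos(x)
Yes, this is an identity.

Claim: (e^(ix) + e^(-ix))/2 = cos(x).
Reasoning: By Euler's formula e^(ix) = cos(x) + i·sin(x) and e^(-ix) = cos(x) - i·sin(x). Adding cancels the sine terms: e^(ix) + e^(-ix) = 2cos(x); divide by 2.
So the two sides agree for every real x for which both sides are defined.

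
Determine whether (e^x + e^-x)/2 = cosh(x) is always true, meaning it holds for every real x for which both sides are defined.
Yes, this is an identity.

Claim: (e^x + e^-x)/2 = cosh(x).
Reasoning: This is exactly the definition of the hyperbolic cosine: cosh(x) := (e^x + e^-x)/2.
So the two sides agree for every real x for which both sides are defined.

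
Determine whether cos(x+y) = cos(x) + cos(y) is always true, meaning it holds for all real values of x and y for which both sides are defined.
Claim: cos(x+y) = cos(x) + cos(y).
Test a specific point where both sides are defined: x = 2π/3, y = -π/4.
LHS = cos(x+y) ≈ 0.2588
RHS = cos(x) + cos(y) ≈ 0.2071
Since 0.2588 ≠ 0.2071, the equation fails at this point, so it cannot hold for all real values of x and y for which both sides are defined.
The correct expansion is cos(x+y) = cos(x)cos(y) - sin(x)sin(y); cosine is not additive.

Conclusion: No, this is NOT an identity.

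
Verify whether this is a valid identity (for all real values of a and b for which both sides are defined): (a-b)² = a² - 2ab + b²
Claim: (a-b)² = a² - 2ab + b².
Reasoning: Expand: (a-b)² = (a-b)(a-b) = a·a - a·b - b·a + b·b = a² - 2ab + b².
So the two sides agree for all real values of a and b for which both sides are defined.

Conclusion: Yes, this is an identity.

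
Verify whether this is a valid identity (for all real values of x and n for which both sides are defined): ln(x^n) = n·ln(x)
Yes, this is an identity.

Claim: ln(x^n) = n·ln(x).
Reasoning: The right side requires x > 0. For x > 0, x^n = (e^(ln x))^n = e^(n·ln x), so taking ln of both sides gives ln(x^n) = n·ln(x).
So the two sides agree for all real values of x and n for which both sides are defined.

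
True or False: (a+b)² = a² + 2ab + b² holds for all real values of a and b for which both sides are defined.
True.

Claim: (a+b)² = a² + 2ab + b².
Reasoning: Expand: (a+b)² = (a+b)(a+b) = a·a + a·b + b·a + b·b = a² + 2ab + b².
So the two sides agree for all real values of a and b for which both sides are defined.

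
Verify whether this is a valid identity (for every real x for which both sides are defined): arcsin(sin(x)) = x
Claim: arcsin(sin(x)) = x.
Test a specific point where both sides are defined: x = 3π/4.
LHS = arcsin(sin(x)) ≈ 0.7854
RHS = x ≈ 2.3562
Since 0.7854 ≠ 2.3562, the equation fails at this point, so it cannot hold for every real x for which both sides are defined.
arcsin only returns values in [-π/2, π/2], so arcsin(sin(x)) = x holds only for x in that interval, not for all real x.

Conclusion: No, this is NOT an identity.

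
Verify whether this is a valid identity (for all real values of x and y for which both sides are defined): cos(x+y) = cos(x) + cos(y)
No, this is NOT an identity.

Claim: cos(x+y) = cos(x) + cos(y).
Test a specific point where both sides are defined: x = -π/2, y = -π/4.
LHS = cos(x+y) ≈ -0.7071
RHS = cos(x) + cos(y) ≈ 0.7071
Since -0.7071 ≠ 0.7071, the equation fails at this point, so it cannot hold for all real values of x and y for which both sides are defined.
The correct expansion is cos(x+y) = cos(x)cos(y) - sin(x)sin(y); cosine is not additive.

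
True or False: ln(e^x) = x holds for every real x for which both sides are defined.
Claim: ln(e^x) = x.
Reasoning: ln is the inverse of the exponential: ln(e^x) asks for the exponent p with e^p = e^x, and since e^p is one-to-one that exponent is p = x.
So the two sides agree for every real x for which both sides are defined.

Conclusion: True.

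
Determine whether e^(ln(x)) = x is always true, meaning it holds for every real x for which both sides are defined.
Claim: e^(ln(x)) = x.
Reasoning: For x > 0, ln(x) is by definition the exponent p such that e^p = x. Raising e to that exponent therefore returns x: e^(ln x) = x.
So the two sides agree for every real x for which both sides are defined.

Conclusion: Yes, this is an identity.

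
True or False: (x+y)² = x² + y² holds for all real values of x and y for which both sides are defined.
False.

Claim: (x+y)² = x² + y².
Test a specific point where both sides are defined: x = 1/2, y = 3/2.
LHS = (x+y)² ≈ 4.0000
RHS = x² + y² ≈ 2.5000
Since 4.0000 ≠ 2.5000, the equation fails at this point, so it cannot hold for all real values of x and y for which both sides are defined.
The correct expansion is (x+y)² = x² + 2xy + y²; the cross term 2xy is missing.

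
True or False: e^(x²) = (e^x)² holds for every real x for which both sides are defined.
False.

Claim: e^(x²) = (e^x)².
Test a specific point where both sides are defined: x = -3.
LHS = e^(x²) ≈ 8103.0839
RHS = (e^x)² ≈ 0.0025
Since 8103.0839 ≠ 0.0025, the equation fails at this point, so it cannot hold for every real x for which both sides are defined.
(e^x)² = e^(2x), and 2x ≠ x² in general.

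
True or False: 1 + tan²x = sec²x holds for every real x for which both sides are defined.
Claim: 1 + tan²x = sec²x.
Reasoning: Start from sin²x + cos²x = 1 and divide every term by cos²x (allowed wherever tan x and sec x are defined): tan²x + 1 = 1/cos²x = sec²x.
So the two sides agree for every real x for which both sides are defined.

Conclusion: True.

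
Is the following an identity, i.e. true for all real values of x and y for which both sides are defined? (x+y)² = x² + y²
No, this is NOT an identity.

Claim: (x+y)² = x² + y².
Test a specific point where both sides are defined: x = 1/2, y = 3/2.
LHS = (x+y)² ≈ 4.0000
RHS = x² + y² ≈ 2.5000
Since 4.0000 ≠ 2.5000, the equation fails at this point, so it cannot hold for all real values of x and y for which both sides are defined.
The correct expansion is (x+y)² = x² + 2xy + y²; the cross term 2xy is missing.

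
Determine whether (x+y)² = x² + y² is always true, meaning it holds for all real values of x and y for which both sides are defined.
No, this is NOT an identity.

Claim: (x+y)² = x² + y².
Test a specific point where both sides are defined: x = 4, y = 3.
LHS = (x+y)² ≈ 49.0000
RHS = x² + y² ≈ 25.0000
Since 49.0000 ≠ 25.0000, the equation fails at this point, so it cannot hold for all real values of x and y for which both sides are defined.
The correct expansion is (x+y)² = x² + 2xy + y²; the cross term 2xy is missing.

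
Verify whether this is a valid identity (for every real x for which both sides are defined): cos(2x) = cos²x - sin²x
Yes, this is an identity.

Claim: cos(2x) = cos²x - sin²x.
Reasoning: Put y = x in the addition formula cos(x+y) = cos(x)cos(y) - sin(x)sin(y): cos(2x) = cos²x - sin²x.
So the two sides agree for every real x for which both sides are defined.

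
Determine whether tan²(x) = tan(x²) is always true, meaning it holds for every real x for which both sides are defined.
Claim: tan²(x) = tan(x²).
Test a specific point where both sides are defined: x = -π/4.
LHS = tan²(x) ≈ 1.0000
RHS = tan(x²) ≈ 0.7092
Since 1.0000 ≠ 0.7092, the equation fails at this point, so it cannot hold for every real x for which both sides are defined.
tan²(x) means (tan x)², squaring the output; tan(x²) squares the input. These are different functions.

Conclusion: No, this is NOT an identity.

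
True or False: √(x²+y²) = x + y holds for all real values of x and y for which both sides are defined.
False.

Claim: √(x²+y²) = x + y.
Test a specific point where both sides are defined: x = -1, y = -2.
LHS = √(x²+y²) ≈ 2.2361
RHS = x + y ≈ -3.0000
Since 2.2361 ≠ -3.0000, the equation fails at this point, so it cannot hold for all real values of x and y for which both sides are defined.
(x+y)² = x² + 2xy + y², not x² + y², so the square root does not split this way.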